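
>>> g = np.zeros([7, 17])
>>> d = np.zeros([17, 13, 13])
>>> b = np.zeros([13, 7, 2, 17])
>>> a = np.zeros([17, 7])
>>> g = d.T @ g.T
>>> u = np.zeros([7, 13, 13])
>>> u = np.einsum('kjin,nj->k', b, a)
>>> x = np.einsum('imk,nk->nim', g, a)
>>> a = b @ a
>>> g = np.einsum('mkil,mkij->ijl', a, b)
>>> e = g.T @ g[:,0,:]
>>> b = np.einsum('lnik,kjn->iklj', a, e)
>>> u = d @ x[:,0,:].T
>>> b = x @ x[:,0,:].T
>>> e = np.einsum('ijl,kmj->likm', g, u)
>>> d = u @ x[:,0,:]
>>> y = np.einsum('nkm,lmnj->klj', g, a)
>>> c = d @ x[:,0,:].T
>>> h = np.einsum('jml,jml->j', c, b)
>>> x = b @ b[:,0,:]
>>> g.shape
(2, 17, 7)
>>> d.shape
(17, 13, 13)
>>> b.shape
(17, 13, 17)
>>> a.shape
(13, 7, 2, 7)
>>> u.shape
(17, 13, 17)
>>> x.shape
(17, 13, 17)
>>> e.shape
(7, 2, 17, 13)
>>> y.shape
(17, 13, 7)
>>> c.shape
(17, 13, 17)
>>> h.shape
(17,)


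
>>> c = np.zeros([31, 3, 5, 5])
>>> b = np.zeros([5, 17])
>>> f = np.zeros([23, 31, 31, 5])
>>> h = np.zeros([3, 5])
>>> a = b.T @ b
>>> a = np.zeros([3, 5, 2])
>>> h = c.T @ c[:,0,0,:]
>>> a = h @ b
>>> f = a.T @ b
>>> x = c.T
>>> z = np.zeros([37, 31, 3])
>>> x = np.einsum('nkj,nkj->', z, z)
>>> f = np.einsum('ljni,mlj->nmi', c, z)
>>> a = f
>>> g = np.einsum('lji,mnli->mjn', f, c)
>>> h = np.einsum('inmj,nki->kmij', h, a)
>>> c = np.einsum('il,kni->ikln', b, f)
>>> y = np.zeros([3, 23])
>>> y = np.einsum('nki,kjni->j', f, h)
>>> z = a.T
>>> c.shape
(5, 5, 17, 37)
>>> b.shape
(5, 17)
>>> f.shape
(5, 37, 5)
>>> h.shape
(37, 3, 5, 5)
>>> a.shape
(5, 37, 5)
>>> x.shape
()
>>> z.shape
(5, 37, 5)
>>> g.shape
(31, 37, 3)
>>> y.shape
(3,)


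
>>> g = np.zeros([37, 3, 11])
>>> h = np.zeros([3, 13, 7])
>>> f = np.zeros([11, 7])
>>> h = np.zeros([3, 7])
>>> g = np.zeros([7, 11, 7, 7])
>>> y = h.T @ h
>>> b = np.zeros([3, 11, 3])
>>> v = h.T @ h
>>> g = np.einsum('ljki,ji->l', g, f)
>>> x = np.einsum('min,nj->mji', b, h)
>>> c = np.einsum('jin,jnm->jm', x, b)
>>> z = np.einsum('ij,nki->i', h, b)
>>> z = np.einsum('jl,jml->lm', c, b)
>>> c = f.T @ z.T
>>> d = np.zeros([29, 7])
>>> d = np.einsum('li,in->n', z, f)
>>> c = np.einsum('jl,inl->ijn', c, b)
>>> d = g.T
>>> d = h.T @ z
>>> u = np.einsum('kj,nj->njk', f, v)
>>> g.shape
(7,)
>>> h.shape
(3, 7)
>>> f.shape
(11, 7)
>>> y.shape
(7, 7)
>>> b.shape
(3, 11, 3)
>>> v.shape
(7, 7)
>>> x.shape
(3, 7, 11)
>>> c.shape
(3, 7, 11)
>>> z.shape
(3, 11)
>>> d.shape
(7, 11)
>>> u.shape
(7, 7, 11)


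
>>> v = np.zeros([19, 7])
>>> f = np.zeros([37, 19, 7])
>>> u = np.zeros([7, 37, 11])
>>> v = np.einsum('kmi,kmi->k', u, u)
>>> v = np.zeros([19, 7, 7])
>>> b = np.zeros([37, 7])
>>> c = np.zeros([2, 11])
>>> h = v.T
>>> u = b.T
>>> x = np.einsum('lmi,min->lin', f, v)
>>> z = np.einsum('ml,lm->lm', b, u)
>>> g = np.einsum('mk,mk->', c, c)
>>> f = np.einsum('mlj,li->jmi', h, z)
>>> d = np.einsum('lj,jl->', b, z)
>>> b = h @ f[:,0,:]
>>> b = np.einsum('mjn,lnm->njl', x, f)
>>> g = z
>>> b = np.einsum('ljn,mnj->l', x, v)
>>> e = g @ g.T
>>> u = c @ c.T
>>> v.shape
(19, 7, 7)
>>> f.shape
(19, 7, 37)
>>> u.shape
(2, 2)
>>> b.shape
(37,)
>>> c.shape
(2, 11)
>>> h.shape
(7, 7, 19)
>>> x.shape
(37, 7, 7)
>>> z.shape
(7, 37)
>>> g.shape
(7, 37)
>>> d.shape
()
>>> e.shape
(7, 7)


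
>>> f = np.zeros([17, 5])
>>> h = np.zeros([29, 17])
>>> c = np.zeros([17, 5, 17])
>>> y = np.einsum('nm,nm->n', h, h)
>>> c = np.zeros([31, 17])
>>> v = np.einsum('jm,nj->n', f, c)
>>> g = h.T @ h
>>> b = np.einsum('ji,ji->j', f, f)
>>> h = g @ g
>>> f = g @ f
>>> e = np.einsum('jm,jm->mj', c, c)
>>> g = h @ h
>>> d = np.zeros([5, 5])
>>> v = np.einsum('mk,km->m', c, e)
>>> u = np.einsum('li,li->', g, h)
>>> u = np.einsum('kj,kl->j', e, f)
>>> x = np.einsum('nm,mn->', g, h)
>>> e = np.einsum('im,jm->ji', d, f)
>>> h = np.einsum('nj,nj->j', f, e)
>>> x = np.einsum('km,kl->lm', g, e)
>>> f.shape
(17, 5)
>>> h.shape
(5,)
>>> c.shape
(31, 17)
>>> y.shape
(29,)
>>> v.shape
(31,)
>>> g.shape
(17, 17)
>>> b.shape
(17,)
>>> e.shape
(17, 5)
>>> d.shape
(5, 5)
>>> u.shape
(31,)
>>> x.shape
(5, 17)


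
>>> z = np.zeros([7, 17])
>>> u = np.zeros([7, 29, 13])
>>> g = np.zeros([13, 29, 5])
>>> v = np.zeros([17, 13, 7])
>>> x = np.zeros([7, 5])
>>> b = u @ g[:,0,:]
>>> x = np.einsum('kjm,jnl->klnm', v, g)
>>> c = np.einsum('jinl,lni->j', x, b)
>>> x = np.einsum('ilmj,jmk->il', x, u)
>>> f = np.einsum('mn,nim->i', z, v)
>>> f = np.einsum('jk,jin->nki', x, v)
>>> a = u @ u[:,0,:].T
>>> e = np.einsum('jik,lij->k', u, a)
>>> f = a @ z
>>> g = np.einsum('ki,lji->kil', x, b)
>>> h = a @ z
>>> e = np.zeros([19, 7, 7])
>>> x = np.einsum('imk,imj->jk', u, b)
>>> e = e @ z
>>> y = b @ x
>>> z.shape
(7, 17)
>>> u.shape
(7, 29, 13)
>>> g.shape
(17, 5, 7)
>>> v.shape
(17, 13, 7)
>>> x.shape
(5, 13)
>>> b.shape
(7, 29, 5)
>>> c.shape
(17,)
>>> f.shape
(7, 29, 17)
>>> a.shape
(7, 29, 7)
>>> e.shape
(19, 7, 17)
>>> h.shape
(7, 29, 17)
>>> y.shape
(7, 29, 13)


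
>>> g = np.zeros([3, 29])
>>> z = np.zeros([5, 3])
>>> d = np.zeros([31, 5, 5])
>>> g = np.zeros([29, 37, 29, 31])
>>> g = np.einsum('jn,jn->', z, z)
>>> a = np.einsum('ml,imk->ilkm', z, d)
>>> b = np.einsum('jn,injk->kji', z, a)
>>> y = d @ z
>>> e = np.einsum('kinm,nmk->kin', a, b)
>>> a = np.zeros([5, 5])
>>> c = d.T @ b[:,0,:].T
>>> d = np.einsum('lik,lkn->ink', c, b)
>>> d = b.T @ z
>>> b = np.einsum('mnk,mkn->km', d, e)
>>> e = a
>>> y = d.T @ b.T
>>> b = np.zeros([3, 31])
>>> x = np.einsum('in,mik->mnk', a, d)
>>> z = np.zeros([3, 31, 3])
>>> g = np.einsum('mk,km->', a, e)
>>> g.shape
()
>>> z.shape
(3, 31, 3)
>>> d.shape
(31, 5, 3)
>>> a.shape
(5, 5)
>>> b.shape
(3, 31)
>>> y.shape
(3, 5, 3)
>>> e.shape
(5, 5)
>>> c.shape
(5, 5, 5)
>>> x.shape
(31, 5, 3)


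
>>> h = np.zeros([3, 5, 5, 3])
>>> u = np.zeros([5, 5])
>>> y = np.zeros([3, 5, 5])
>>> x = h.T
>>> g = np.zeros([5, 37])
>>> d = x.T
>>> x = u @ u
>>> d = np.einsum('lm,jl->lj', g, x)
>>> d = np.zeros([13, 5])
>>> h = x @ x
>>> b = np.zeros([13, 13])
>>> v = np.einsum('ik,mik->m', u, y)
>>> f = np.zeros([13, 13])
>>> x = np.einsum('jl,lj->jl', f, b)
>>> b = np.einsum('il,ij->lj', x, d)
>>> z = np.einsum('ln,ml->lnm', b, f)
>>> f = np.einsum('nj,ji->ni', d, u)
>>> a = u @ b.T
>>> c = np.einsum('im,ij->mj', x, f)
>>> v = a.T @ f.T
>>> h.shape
(5, 5)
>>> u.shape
(5, 5)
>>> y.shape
(3, 5, 5)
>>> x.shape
(13, 13)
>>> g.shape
(5, 37)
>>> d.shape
(13, 5)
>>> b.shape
(13, 5)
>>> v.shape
(13, 13)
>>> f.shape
(13, 5)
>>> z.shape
(13, 5, 13)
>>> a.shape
(5, 13)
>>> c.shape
(13, 5)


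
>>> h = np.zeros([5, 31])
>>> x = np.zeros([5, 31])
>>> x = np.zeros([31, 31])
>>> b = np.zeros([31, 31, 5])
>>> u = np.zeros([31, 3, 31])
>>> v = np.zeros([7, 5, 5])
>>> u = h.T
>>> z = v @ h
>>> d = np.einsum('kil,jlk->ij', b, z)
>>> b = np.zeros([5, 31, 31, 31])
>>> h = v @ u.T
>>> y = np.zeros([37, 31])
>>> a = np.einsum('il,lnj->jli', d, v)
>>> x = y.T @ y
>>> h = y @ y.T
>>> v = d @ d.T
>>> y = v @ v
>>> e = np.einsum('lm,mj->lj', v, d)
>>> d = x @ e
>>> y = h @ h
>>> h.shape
(37, 37)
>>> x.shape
(31, 31)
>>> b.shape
(5, 31, 31, 31)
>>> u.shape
(31, 5)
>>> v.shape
(31, 31)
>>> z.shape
(7, 5, 31)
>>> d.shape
(31, 7)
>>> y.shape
(37, 37)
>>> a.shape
(5, 7, 31)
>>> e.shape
(31, 7)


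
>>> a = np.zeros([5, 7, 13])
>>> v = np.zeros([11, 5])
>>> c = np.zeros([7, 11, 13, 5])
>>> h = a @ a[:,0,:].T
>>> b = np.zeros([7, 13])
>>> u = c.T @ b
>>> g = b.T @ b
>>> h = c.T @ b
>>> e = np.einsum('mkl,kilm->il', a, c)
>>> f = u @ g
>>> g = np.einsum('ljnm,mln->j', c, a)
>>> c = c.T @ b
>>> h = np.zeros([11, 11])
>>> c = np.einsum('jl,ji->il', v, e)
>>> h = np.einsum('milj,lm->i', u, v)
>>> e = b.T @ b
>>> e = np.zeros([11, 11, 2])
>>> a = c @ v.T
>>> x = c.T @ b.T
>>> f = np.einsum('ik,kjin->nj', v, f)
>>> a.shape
(13, 11)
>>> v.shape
(11, 5)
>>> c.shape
(13, 5)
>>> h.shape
(13,)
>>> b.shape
(7, 13)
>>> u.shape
(5, 13, 11, 13)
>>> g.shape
(11,)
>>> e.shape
(11, 11, 2)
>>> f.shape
(13, 13)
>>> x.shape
(5, 7)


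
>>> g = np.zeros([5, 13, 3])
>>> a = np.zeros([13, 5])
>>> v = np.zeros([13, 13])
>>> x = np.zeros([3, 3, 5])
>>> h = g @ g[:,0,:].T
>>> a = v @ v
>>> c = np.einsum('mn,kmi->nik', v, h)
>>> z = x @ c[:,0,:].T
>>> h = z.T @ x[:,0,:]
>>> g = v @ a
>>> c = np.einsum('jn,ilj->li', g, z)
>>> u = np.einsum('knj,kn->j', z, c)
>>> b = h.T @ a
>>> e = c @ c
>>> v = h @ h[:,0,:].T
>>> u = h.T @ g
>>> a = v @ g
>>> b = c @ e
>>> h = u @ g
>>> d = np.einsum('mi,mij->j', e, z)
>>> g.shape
(13, 13)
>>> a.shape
(13, 3, 13)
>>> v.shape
(13, 3, 13)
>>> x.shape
(3, 3, 5)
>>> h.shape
(5, 3, 13)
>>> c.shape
(3, 3)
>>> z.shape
(3, 3, 13)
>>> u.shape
(5, 3, 13)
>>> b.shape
(3, 3)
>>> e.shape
(3, 3)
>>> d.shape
(13,)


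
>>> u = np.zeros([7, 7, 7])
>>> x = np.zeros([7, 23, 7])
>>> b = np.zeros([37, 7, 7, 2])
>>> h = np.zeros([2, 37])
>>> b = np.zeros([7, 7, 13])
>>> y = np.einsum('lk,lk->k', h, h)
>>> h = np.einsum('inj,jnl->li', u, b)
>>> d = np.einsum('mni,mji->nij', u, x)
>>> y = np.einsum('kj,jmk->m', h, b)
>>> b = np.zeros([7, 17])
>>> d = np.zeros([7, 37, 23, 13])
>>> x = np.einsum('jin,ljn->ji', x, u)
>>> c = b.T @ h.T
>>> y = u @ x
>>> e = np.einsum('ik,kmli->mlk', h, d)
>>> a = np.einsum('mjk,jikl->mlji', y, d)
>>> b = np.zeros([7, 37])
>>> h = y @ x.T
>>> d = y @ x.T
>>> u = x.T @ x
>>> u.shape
(23, 23)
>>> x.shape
(7, 23)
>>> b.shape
(7, 37)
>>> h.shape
(7, 7, 7)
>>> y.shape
(7, 7, 23)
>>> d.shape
(7, 7, 7)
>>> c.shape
(17, 13)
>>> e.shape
(37, 23, 7)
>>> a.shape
(7, 13, 7, 37)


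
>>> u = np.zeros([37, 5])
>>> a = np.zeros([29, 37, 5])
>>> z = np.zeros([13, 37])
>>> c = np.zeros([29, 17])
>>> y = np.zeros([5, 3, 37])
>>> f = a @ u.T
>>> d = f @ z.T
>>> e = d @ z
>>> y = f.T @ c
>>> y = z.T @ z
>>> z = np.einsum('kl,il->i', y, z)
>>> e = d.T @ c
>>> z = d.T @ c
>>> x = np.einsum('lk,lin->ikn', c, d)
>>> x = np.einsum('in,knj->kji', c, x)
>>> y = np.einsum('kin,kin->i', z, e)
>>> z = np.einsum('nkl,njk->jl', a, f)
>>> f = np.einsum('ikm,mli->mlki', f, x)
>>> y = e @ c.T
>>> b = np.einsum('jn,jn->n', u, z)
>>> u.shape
(37, 5)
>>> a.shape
(29, 37, 5)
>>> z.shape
(37, 5)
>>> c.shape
(29, 17)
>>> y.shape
(13, 37, 29)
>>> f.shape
(37, 13, 37, 29)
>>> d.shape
(29, 37, 13)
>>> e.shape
(13, 37, 17)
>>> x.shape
(37, 13, 29)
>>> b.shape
(5,)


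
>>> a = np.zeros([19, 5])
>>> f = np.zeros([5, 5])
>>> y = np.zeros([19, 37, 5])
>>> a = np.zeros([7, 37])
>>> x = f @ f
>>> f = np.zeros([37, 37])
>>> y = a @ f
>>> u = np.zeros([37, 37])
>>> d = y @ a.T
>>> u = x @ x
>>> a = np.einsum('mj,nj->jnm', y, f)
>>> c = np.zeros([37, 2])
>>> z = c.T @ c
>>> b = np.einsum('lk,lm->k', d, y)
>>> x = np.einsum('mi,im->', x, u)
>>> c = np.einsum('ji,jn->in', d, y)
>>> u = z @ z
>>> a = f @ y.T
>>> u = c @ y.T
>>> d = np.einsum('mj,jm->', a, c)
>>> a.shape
(37, 7)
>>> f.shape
(37, 37)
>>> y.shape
(7, 37)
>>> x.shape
()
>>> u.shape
(7, 7)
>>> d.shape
()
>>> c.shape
(7, 37)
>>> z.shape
(2, 2)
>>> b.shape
(7,)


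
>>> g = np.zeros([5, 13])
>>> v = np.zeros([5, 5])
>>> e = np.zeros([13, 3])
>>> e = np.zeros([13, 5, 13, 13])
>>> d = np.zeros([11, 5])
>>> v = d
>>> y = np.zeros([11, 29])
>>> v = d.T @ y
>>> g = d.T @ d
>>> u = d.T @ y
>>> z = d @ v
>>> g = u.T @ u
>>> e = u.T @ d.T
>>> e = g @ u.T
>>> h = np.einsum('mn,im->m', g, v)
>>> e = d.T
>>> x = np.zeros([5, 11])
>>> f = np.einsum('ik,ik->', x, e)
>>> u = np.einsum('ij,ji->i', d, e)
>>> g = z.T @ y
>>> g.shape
(29, 29)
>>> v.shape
(5, 29)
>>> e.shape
(5, 11)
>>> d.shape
(11, 5)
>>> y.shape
(11, 29)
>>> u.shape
(11,)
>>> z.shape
(11, 29)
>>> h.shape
(29,)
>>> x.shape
(5, 11)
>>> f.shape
()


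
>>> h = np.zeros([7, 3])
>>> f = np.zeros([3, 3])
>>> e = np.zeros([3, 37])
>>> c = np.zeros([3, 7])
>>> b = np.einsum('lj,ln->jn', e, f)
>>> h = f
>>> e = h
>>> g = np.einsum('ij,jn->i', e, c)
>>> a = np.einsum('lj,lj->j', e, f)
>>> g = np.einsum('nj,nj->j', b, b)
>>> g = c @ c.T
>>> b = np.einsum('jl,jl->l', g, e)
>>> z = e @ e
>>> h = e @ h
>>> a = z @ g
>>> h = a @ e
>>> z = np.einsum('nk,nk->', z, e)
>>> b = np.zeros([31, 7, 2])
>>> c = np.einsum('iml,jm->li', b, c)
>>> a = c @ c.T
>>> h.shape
(3, 3)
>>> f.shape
(3, 3)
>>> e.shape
(3, 3)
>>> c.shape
(2, 31)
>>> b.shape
(31, 7, 2)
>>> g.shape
(3, 3)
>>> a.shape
(2, 2)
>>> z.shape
()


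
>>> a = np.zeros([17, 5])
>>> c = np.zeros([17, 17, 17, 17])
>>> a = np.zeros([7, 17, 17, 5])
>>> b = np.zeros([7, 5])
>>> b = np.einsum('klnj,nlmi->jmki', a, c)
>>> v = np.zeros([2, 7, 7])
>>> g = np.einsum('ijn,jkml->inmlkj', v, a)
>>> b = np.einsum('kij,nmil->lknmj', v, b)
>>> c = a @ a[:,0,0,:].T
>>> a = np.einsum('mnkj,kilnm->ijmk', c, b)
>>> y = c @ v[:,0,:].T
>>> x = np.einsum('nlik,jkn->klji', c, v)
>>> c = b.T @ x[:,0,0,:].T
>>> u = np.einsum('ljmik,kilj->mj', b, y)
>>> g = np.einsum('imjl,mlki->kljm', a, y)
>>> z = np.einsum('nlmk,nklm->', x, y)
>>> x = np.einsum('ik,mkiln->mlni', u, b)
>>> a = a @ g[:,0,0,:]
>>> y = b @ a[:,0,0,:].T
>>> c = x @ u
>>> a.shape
(2, 7, 7, 7)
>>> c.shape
(17, 17, 7, 2)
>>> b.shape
(17, 2, 5, 17, 7)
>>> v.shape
(2, 7, 7)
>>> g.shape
(17, 17, 7, 7)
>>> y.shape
(17, 2, 5, 17, 2)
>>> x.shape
(17, 17, 7, 5)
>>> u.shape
(5, 2)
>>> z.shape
()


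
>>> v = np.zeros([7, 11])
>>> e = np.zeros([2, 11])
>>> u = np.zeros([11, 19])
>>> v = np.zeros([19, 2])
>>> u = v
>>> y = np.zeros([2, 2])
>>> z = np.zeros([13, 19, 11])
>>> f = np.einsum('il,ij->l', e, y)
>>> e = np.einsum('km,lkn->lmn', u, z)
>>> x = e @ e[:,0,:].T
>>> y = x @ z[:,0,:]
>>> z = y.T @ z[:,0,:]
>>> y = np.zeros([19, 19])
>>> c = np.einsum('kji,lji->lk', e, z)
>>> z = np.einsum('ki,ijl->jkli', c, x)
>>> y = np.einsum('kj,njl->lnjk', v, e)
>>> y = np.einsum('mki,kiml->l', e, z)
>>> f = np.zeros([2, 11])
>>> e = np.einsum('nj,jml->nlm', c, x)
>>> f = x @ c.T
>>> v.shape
(19, 2)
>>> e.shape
(11, 13, 2)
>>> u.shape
(19, 2)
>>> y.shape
(13,)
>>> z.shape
(2, 11, 13, 13)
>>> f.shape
(13, 2, 11)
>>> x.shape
(13, 2, 13)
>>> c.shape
(11, 13)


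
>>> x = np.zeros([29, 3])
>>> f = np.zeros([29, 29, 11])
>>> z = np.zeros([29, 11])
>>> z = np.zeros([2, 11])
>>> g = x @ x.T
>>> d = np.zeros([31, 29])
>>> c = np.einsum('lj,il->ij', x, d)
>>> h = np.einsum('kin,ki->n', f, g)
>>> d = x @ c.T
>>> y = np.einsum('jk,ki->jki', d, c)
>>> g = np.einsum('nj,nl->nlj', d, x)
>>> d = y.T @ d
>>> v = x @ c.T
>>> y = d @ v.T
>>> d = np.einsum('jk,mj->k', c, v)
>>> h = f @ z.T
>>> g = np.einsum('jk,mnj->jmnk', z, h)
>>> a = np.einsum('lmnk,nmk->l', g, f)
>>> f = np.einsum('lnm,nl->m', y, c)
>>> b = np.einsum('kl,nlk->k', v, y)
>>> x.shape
(29, 3)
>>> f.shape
(29,)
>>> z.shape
(2, 11)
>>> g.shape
(2, 29, 29, 11)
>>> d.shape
(3,)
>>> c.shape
(31, 3)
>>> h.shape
(29, 29, 2)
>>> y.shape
(3, 31, 29)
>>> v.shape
(29, 31)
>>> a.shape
(2,)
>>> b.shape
(29,)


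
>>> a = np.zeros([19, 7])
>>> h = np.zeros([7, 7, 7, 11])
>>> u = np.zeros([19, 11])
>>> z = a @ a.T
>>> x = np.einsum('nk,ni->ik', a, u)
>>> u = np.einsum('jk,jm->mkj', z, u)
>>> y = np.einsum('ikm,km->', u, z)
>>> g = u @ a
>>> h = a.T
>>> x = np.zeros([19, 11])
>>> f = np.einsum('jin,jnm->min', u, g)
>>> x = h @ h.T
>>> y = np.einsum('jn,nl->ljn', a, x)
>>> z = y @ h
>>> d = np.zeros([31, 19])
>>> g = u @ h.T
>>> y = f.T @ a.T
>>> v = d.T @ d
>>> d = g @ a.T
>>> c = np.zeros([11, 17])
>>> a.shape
(19, 7)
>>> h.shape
(7, 19)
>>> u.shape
(11, 19, 19)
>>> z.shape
(7, 19, 19)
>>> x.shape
(7, 7)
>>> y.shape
(19, 19, 19)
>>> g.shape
(11, 19, 7)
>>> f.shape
(7, 19, 19)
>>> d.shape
(11, 19, 19)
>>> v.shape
(19, 19)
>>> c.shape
(11, 17)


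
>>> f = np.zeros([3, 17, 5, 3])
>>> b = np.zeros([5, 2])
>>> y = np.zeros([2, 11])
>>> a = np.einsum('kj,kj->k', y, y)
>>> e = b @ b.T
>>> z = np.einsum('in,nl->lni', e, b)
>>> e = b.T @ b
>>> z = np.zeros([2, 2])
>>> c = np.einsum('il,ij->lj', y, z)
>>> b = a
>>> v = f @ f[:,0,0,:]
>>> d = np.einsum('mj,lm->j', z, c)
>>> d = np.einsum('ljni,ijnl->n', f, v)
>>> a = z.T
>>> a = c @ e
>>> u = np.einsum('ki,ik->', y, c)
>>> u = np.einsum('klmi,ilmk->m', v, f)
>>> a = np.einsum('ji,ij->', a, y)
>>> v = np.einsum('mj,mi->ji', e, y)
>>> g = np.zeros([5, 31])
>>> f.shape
(3, 17, 5, 3)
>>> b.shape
(2,)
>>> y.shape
(2, 11)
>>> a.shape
()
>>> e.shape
(2, 2)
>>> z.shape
(2, 2)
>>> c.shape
(11, 2)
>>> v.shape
(2, 11)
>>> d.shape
(5,)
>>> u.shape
(5,)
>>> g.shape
(5, 31)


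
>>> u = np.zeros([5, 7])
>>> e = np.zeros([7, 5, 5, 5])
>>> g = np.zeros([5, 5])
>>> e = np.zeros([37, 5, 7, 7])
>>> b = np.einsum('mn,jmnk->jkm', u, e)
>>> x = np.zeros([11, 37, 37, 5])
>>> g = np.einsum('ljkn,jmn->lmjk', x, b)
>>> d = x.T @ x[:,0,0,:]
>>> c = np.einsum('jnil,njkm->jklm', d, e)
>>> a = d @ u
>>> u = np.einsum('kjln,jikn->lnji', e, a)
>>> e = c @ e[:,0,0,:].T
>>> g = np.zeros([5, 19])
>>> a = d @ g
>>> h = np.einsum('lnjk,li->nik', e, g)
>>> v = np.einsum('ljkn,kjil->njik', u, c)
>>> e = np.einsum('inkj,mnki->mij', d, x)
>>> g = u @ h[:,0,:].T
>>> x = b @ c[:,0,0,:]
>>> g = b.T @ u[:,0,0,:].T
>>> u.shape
(7, 7, 5, 37)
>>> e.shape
(11, 5, 5)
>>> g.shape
(5, 7, 7)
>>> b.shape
(37, 7, 5)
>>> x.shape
(37, 7, 7)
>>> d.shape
(5, 37, 37, 5)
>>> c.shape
(5, 7, 5, 7)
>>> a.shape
(5, 37, 37, 19)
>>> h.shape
(7, 19, 37)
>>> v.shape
(37, 7, 5, 5)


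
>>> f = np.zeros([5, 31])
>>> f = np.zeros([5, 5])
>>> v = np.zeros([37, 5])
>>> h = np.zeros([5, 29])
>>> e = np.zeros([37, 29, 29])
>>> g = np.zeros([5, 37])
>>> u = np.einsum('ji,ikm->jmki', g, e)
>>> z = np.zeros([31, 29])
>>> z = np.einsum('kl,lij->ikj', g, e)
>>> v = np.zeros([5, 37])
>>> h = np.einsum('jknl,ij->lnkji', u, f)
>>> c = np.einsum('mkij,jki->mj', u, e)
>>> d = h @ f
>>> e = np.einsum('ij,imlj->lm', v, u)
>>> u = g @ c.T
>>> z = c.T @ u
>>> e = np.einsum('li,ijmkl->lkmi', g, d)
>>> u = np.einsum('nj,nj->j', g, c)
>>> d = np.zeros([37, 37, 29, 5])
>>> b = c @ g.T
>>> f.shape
(5, 5)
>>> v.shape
(5, 37)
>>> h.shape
(37, 29, 29, 5, 5)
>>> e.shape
(5, 5, 29, 37)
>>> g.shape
(5, 37)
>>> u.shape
(37,)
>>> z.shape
(37, 5)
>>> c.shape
(5, 37)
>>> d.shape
(37, 37, 29, 5)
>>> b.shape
(5, 5)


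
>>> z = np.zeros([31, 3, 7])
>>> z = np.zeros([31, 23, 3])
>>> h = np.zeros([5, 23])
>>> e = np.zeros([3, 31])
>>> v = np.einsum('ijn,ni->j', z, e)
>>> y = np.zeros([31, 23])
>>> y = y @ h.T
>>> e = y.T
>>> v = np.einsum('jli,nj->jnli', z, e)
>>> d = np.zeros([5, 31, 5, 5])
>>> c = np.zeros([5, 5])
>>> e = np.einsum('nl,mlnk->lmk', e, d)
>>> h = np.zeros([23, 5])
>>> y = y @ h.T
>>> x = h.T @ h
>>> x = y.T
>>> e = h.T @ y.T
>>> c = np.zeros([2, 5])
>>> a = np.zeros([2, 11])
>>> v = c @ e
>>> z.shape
(31, 23, 3)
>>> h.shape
(23, 5)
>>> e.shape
(5, 31)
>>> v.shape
(2, 31)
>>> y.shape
(31, 23)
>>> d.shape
(5, 31, 5, 5)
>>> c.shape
(2, 5)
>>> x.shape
(23, 31)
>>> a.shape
(2, 11)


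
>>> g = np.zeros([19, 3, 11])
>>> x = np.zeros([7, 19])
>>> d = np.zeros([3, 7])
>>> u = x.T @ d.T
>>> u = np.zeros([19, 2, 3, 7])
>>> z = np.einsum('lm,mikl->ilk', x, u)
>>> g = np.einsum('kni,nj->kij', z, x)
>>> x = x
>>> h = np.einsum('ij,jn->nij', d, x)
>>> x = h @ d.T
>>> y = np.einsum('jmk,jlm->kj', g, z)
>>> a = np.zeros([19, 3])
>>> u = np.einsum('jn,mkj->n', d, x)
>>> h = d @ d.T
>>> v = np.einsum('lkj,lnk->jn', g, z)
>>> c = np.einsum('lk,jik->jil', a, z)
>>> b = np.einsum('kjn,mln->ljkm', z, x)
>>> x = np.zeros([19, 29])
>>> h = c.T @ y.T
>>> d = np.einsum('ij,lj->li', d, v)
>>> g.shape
(2, 3, 19)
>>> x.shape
(19, 29)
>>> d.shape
(19, 3)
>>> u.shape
(7,)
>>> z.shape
(2, 7, 3)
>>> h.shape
(19, 7, 19)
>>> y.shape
(19, 2)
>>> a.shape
(19, 3)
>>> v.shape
(19, 7)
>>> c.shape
(2, 7, 19)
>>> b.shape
(3, 7, 2, 19)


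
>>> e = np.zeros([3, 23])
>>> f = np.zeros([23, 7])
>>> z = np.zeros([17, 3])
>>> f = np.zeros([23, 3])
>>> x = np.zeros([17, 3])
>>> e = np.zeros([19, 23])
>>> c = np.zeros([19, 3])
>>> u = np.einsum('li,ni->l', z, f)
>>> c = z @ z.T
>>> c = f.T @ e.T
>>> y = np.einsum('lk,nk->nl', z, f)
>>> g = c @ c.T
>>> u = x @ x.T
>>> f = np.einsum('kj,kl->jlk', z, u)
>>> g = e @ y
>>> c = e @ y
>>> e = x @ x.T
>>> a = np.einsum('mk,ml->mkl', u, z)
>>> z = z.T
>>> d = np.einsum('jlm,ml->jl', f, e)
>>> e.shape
(17, 17)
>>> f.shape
(3, 17, 17)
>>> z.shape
(3, 17)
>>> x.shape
(17, 3)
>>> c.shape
(19, 17)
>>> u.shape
(17, 17)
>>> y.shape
(23, 17)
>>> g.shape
(19, 17)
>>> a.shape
(17, 17, 3)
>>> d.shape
(3, 17)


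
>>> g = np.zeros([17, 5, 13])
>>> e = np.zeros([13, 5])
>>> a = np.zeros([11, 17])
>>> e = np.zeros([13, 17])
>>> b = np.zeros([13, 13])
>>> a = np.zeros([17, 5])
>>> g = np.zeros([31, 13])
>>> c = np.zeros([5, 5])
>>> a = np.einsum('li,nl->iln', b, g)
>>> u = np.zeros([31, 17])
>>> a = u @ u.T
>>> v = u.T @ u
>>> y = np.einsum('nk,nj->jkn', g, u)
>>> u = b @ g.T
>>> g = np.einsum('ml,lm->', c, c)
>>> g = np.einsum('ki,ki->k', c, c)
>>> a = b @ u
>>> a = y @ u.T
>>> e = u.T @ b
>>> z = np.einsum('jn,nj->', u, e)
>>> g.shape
(5,)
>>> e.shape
(31, 13)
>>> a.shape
(17, 13, 13)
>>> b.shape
(13, 13)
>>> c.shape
(5, 5)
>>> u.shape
(13, 31)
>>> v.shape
(17, 17)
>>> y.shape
(17, 13, 31)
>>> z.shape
()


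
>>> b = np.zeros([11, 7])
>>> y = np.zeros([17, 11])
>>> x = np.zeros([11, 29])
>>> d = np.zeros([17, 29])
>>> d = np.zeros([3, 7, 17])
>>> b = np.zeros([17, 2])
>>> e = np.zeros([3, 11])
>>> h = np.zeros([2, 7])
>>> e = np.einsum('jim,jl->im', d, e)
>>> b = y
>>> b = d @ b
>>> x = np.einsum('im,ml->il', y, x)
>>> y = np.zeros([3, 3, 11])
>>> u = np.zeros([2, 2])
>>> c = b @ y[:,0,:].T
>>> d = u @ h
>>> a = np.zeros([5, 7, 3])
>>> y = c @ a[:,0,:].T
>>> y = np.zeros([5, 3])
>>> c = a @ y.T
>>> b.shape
(3, 7, 11)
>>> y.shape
(5, 3)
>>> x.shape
(17, 29)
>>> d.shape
(2, 7)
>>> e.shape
(7, 17)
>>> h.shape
(2, 7)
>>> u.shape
(2, 2)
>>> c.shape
(5, 7, 5)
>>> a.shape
(5, 7, 3)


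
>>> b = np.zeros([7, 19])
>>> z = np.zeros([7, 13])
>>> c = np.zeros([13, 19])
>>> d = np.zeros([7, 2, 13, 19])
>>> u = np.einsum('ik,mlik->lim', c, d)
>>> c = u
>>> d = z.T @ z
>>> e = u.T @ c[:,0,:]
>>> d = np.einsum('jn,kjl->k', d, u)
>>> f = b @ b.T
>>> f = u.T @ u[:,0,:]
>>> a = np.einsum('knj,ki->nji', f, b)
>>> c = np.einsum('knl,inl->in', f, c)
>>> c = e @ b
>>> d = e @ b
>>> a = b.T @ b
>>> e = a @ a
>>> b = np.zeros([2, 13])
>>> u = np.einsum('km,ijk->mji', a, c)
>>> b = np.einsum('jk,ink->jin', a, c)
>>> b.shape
(19, 7, 13)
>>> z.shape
(7, 13)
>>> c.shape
(7, 13, 19)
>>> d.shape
(7, 13, 19)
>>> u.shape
(19, 13, 7)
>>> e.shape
(19, 19)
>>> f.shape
(7, 13, 7)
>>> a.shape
(19, 19)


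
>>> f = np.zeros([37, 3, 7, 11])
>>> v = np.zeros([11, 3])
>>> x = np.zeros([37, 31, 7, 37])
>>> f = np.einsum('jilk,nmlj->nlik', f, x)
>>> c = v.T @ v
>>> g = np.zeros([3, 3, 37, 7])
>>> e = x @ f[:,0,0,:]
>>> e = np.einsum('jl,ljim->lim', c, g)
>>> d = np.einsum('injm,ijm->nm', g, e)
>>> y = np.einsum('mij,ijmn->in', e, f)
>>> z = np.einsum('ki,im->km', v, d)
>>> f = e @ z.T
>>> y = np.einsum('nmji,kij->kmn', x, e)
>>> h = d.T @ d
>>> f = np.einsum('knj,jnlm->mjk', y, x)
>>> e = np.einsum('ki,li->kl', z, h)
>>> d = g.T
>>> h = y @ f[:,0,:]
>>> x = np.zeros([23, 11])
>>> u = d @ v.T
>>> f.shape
(37, 37, 3)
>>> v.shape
(11, 3)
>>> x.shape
(23, 11)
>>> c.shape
(3, 3)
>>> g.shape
(3, 3, 37, 7)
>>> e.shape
(11, 7)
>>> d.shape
(7, 37, 3, 3)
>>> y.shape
(3, 31, 37)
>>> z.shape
(11, 7)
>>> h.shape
(3, 31, 3)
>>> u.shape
(7, 37, 3, 11)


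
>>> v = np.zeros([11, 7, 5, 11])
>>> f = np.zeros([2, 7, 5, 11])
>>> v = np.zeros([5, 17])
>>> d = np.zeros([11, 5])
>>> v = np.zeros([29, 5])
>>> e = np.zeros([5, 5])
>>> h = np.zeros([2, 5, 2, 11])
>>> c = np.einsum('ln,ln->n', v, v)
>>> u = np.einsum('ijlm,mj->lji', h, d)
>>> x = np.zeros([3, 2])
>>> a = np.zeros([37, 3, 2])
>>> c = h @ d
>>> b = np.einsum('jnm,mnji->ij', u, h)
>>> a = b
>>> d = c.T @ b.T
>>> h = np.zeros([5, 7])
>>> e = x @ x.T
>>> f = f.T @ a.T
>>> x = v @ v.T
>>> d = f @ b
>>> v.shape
(29, 5)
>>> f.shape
(11, 5, 7, 11)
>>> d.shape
(11, 5, 7, 2)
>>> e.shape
(3, 3)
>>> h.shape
(5, 7)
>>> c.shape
(2, 5, 2, 5)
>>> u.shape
(2, 5, 2)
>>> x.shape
(29, 29)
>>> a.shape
(11, 2)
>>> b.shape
(11, 2)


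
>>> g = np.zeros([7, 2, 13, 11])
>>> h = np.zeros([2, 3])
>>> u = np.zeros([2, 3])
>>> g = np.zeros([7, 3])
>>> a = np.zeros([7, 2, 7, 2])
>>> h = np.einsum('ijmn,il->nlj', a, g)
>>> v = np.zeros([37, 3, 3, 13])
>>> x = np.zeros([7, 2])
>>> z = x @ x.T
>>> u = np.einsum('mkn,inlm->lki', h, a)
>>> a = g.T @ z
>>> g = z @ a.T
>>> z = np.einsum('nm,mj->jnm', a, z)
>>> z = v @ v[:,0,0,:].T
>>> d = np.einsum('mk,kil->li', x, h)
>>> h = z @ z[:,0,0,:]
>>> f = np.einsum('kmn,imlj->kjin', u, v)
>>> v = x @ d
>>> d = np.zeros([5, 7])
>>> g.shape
(7, 3)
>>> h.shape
(37, 3, 3, 37)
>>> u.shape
(7, 3, 7)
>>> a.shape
(3, 7)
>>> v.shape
(7, 3)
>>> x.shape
(7, 2)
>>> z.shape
(37, 3, 3, 37)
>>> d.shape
(5, 7)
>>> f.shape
(7, 13, 37, 7)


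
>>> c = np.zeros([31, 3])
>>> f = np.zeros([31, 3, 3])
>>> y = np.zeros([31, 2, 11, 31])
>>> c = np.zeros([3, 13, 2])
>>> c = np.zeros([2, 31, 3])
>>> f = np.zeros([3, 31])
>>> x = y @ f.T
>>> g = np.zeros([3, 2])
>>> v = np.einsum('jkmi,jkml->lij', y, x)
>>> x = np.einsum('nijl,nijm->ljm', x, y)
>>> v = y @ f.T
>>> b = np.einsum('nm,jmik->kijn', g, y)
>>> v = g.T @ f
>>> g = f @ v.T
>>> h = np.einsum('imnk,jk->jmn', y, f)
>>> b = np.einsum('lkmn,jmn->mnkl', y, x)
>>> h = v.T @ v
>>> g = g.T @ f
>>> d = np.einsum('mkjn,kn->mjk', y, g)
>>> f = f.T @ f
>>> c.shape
(2, 31, 3)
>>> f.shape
(31, 31)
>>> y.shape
(31, 2, 11, 31)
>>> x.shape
(3, 11, 31)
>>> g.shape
(2, 31)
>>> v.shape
(2, 31)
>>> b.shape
(11, 31, 2, 31)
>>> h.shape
(31, 31)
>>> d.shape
(31, 11, 2)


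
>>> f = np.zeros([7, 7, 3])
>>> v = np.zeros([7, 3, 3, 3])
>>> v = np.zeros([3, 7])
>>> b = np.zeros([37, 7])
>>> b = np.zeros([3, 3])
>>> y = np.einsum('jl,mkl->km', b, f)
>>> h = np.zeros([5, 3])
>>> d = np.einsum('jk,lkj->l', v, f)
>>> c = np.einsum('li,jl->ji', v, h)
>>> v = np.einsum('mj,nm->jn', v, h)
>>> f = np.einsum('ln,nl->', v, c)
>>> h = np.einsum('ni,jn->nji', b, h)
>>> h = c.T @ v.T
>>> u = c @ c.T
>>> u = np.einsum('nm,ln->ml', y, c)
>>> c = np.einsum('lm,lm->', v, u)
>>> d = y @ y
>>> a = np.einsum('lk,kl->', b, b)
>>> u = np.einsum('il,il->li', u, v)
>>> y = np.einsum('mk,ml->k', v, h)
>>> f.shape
()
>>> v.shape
(7, 5)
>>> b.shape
(3, 3)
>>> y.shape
(5,)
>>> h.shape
(7, 7)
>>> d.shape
(7, 7)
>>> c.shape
()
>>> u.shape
(5, 7)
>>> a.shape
()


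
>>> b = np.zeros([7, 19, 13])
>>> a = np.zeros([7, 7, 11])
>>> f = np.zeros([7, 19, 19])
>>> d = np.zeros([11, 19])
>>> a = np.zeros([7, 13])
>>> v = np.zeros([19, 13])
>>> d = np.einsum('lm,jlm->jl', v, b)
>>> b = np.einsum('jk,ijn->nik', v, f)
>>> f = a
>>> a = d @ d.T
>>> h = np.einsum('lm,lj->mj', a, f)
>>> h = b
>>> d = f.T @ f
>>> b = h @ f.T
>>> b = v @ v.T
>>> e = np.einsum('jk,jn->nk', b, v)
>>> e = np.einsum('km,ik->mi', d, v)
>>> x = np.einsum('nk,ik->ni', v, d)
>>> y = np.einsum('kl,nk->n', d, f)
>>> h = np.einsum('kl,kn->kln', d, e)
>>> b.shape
(19, 19)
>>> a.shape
(7, 7)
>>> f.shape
(7, 13)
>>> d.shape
(13, 13)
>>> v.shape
(19, 13)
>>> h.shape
(13, 13, 19)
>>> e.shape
(13, 19)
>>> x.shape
(19, 13)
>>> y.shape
(7,)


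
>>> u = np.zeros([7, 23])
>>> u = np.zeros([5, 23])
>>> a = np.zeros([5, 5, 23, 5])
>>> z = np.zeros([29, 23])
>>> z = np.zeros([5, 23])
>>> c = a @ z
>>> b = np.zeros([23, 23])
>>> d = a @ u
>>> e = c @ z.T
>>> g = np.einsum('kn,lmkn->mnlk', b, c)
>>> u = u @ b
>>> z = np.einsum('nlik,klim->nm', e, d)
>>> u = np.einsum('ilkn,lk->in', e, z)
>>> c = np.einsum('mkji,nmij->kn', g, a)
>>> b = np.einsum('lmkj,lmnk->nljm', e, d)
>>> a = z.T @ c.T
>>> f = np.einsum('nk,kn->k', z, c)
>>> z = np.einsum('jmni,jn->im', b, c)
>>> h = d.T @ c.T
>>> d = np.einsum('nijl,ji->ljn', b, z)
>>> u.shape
(5, 5)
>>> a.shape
(23, 23)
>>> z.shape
(5, 5)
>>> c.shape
(23, 5)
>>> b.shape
(23, 5, 5, 5)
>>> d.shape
(5, 5, 23)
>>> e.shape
(5, 5, 23, 5)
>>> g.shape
(5, 23, 5, 23)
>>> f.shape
(23,)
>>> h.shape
(23, 23, 5, 23)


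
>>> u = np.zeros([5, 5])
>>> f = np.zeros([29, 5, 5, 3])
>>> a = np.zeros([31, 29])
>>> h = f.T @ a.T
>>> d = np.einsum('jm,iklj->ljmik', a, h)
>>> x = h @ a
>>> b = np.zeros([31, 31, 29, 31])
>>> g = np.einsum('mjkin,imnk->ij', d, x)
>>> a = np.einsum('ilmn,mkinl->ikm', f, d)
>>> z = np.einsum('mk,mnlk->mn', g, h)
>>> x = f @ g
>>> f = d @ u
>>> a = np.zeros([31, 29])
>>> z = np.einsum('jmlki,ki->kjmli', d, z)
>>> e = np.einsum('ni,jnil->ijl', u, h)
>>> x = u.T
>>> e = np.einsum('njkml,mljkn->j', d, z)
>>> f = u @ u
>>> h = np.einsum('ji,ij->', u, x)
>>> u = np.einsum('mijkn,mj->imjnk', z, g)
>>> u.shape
(5, 3, 31, 5, 29)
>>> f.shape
(5, 5)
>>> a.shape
(31, 29)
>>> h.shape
()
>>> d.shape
(5, 31, 29, 3, 5)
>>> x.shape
(5, 5)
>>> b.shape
(31, 31, 29, 31)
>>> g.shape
(3, 31)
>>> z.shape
(3, 5, 31, 29, 5)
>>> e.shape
(31,)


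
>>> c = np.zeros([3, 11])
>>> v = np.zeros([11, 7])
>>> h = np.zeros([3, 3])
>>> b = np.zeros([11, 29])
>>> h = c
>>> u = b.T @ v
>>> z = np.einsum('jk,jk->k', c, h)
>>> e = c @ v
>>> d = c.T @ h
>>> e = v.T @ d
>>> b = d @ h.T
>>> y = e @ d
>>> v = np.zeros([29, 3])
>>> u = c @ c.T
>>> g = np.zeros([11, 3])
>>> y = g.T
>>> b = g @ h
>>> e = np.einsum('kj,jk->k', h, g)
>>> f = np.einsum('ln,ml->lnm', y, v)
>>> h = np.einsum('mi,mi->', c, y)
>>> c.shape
(3, 11)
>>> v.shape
(29, 3)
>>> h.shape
()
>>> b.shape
(11, 11)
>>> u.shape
(3, 3)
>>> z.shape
(11,)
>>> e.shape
(3,)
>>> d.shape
(11, 11)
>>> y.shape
(3, 11)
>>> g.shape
(11, 3)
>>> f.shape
(3, 11, 29)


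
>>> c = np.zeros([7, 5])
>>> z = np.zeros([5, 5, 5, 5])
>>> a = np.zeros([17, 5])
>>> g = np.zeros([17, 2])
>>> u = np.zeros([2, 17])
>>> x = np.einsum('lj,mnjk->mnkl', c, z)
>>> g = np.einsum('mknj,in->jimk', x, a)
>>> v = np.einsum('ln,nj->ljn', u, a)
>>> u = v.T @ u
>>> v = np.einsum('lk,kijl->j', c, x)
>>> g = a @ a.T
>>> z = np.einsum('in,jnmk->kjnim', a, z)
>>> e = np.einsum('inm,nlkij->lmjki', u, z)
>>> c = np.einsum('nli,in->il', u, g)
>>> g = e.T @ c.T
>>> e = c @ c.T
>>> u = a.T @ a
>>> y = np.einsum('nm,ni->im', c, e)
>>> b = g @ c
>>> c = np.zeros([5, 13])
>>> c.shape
(5, 13)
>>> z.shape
(5, 5, 5, 17, 5)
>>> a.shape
(17, 5)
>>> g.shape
(17, 5, 5, 17, 17)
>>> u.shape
(5, 5)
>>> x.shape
(5, 5, 5, 7)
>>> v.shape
(5,)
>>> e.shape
(17, 17)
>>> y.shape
(17, 5)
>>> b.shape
(17, 5, 5, 17, 5)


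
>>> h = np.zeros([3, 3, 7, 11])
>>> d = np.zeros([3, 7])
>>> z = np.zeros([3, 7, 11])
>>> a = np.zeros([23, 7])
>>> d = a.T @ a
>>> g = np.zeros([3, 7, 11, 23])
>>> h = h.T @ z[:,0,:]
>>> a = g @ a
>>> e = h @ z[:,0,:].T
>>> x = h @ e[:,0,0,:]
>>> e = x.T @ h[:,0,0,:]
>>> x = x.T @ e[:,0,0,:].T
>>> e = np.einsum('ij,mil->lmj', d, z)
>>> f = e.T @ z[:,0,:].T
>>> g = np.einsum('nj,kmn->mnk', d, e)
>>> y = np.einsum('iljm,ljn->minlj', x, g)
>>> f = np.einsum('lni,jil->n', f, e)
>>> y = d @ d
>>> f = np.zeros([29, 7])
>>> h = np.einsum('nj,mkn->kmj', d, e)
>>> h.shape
(3, 11, 7)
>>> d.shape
(7, 7)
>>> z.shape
(3, 7, 11)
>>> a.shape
(3, 7, 11, 7)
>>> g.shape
(3, 7, 11)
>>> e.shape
(11, 3, 7)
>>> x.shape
(3, 3, 7, 3)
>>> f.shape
(29, 7)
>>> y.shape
(7, 7)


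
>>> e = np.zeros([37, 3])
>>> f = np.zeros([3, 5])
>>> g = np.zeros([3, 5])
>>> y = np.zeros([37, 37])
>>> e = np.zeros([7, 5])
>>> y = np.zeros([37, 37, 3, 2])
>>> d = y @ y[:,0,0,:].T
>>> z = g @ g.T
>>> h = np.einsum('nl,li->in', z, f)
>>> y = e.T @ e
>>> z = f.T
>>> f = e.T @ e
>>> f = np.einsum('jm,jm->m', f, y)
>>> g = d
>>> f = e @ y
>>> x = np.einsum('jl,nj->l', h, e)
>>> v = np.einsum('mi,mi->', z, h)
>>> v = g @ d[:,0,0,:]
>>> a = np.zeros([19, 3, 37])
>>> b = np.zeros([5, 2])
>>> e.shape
(7, 5)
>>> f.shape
(7, 5)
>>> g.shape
(37, 37, 3, 37)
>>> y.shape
(5, 5)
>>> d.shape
(37, 37, 3, 37)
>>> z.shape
(5, 3)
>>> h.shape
(5, 3)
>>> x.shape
(3,)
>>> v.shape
(37, 37, 3, 37)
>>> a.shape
(19, 3, 37)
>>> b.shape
(5, 2)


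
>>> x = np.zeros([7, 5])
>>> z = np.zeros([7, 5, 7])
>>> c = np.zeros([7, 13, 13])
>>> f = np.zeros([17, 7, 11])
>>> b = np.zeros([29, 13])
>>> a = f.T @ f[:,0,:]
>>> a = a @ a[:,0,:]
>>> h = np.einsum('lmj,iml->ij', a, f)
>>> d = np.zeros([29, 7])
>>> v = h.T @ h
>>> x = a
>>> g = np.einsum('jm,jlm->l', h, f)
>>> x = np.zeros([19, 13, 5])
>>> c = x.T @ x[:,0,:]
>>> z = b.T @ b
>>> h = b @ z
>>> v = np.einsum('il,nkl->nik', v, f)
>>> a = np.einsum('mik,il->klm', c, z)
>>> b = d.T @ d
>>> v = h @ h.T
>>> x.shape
(19, 13, 5)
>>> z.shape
(13, 13)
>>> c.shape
(5, 13, 5)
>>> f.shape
(17, 7, 11)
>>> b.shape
(7, 7)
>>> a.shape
(5, 13, 5)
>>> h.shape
(29, 13)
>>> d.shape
(29, 7)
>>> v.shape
(29, 29)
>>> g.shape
(7,)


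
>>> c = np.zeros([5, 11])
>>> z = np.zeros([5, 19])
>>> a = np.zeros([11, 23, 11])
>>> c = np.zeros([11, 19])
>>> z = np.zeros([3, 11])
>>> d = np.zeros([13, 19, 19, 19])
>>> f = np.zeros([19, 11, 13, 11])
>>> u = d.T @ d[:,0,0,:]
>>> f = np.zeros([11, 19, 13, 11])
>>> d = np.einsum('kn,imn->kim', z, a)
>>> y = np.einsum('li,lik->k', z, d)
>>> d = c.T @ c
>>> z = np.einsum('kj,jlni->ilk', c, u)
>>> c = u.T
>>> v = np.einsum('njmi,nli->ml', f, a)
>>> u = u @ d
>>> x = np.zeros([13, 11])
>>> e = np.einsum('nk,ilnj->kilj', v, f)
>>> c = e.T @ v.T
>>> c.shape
(11, 19, 11, 13)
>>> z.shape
(19, 19, 11)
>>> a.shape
(11, 23, 11)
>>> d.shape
(19, 19)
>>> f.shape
(11, 19, 13, 11)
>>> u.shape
(19, 19, 19, 19)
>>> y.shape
(23,)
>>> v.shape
(13, 23)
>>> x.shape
(13, 11)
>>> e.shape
(23, 11, 19, 11)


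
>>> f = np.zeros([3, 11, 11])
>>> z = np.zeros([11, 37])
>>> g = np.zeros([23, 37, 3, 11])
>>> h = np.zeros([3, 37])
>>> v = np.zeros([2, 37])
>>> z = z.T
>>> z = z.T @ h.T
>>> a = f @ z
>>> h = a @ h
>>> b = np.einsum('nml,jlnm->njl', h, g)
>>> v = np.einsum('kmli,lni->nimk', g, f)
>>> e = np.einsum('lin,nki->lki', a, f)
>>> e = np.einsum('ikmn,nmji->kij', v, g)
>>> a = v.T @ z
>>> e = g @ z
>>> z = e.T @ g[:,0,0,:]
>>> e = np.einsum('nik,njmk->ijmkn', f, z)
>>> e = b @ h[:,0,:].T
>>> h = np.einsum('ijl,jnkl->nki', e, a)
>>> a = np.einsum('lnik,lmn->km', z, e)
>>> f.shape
(3, 11, 11)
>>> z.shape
(3, 3, 37, 11)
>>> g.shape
(23, 37, 3, 11)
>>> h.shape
(37, 11, 3)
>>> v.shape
(11, 11, 37, 23)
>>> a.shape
(11, 23)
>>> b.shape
(3, 23, 37)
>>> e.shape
(3, 23, 3)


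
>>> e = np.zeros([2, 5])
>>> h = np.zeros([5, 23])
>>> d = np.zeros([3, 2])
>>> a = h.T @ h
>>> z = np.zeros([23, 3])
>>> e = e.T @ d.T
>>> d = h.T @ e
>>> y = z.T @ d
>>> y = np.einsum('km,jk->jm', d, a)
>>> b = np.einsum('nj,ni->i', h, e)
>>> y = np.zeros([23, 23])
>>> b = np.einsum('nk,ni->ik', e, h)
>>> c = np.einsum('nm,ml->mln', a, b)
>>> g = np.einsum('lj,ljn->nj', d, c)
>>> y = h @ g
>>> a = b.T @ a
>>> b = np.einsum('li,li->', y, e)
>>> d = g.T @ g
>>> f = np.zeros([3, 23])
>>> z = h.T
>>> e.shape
(5, 3)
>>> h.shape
(5, 23)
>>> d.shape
(3, 3)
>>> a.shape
(3, 23)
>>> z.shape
(23, 5)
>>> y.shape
(5, 3)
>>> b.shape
()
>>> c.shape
(23, 3, 23)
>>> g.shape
(23, 3)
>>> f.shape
(3, 23)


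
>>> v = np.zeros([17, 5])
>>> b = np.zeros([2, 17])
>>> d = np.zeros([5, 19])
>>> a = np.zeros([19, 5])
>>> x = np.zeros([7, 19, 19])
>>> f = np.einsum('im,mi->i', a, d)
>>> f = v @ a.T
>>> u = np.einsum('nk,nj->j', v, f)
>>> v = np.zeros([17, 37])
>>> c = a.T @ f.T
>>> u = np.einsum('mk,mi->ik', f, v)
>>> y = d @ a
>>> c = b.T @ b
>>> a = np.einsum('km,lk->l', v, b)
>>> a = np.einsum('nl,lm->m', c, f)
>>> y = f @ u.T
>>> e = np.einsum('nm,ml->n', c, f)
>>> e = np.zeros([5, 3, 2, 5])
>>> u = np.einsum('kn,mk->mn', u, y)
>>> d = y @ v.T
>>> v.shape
(17, 37)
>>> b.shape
(2, 17)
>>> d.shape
(17, 17)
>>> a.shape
(19,)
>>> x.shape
(7, 19, 19)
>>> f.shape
(17, 19)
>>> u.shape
(17, 19)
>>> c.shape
(17, 17)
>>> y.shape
(17, 37)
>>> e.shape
(5, 3, 2, 5)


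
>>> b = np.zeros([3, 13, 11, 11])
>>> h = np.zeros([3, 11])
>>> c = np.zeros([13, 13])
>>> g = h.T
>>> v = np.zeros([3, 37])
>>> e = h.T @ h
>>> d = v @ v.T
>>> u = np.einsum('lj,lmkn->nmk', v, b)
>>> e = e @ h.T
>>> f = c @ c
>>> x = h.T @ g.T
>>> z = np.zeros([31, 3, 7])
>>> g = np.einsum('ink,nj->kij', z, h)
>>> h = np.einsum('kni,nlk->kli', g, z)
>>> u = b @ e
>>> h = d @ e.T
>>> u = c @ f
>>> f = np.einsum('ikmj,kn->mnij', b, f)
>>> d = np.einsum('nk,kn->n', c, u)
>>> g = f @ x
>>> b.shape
(3, 13, 11, 11)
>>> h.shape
(3, 11)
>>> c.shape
(13, 13)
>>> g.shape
(11, 13, 3, 11)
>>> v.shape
(3, 37)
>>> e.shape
(11, 3)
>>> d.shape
(13,)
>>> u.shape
(13, 13)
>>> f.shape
(11, 13, 3, 11)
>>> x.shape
(11, 11)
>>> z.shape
(31, 3, 7)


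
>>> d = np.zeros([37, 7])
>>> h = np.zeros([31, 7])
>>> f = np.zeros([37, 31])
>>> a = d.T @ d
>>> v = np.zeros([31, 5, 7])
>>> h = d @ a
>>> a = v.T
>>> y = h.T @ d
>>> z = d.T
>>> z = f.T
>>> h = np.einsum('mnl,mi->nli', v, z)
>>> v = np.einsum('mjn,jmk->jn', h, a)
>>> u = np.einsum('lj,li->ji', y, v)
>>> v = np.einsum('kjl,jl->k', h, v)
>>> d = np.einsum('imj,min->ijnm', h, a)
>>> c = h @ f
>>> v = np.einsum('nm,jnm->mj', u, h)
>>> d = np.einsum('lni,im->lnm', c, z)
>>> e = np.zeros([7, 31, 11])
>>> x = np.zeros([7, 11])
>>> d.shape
(5, 7, 37)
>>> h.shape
(5, 7, 37)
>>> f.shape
(37, 31)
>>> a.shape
(7, 5, 31)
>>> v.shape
(37, 5)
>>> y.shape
(7, 7)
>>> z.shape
(31, 37)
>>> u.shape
(7, 37)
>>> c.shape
(5, 7, 31)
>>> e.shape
(7, 31, 11)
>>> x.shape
(7, 11)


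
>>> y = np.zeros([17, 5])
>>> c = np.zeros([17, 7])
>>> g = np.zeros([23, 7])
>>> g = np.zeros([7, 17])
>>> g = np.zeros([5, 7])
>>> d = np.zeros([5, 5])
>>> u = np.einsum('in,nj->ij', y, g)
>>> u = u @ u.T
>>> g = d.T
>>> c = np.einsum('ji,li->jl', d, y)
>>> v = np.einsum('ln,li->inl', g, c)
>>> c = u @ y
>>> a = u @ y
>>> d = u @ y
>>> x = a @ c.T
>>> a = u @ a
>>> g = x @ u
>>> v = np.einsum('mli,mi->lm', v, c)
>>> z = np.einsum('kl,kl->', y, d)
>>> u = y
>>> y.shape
(17, 5)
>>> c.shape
(17, 5)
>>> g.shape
(17, 17)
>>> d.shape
(17, 5)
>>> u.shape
(17, 5)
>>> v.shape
(5, 17)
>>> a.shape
(17, 5)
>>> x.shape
(17, 17)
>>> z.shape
()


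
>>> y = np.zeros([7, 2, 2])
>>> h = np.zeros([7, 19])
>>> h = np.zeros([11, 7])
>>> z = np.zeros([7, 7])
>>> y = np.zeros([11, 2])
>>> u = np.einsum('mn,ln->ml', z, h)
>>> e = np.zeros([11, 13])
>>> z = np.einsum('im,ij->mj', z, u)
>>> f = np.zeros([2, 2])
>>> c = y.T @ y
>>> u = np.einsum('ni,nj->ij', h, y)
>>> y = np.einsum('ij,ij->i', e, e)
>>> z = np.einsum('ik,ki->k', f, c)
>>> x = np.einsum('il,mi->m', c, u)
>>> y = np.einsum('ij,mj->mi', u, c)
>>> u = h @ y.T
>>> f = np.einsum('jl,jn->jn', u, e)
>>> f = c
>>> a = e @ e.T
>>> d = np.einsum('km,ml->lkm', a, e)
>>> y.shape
(2, 7)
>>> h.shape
(11, 7)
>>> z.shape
(2,)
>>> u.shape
(11, 2)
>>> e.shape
(11, 13)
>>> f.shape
(2, 2)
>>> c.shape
(2, 2)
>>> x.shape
(7,)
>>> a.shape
(11, 11)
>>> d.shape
(13, 11, 11)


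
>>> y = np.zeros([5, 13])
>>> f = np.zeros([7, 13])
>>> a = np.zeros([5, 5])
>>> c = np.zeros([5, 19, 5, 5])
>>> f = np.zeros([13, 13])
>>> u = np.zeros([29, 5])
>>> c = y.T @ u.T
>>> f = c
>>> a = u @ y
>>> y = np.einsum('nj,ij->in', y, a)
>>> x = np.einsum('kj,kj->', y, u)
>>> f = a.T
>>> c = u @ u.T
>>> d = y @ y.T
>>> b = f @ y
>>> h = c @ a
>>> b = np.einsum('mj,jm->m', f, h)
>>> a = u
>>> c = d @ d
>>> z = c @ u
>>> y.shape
(29, 5)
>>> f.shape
(13, 29)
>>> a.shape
(29, 5)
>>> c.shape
(29, 29)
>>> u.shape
(29, 5)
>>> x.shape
()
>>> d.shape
(29, 29)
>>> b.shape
(13,)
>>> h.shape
(29, 13)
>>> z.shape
(29, 5)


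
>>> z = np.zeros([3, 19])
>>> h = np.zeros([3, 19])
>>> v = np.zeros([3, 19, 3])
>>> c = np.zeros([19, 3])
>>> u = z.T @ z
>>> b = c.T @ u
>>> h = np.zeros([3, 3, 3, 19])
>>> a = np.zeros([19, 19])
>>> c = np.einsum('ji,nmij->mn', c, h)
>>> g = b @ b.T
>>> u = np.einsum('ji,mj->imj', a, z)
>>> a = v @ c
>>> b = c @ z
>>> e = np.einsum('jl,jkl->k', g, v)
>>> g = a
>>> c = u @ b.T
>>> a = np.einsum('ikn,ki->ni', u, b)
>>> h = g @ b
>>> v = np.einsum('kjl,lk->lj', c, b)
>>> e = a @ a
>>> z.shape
(3, 19)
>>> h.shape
(3, 19, 19)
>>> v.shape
(3, 3)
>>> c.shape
(19, 3, 3)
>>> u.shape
(19, 3, 19)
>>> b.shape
(3, 19)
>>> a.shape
(19, 19)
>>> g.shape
(3, 19, 3)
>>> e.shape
(19, 19)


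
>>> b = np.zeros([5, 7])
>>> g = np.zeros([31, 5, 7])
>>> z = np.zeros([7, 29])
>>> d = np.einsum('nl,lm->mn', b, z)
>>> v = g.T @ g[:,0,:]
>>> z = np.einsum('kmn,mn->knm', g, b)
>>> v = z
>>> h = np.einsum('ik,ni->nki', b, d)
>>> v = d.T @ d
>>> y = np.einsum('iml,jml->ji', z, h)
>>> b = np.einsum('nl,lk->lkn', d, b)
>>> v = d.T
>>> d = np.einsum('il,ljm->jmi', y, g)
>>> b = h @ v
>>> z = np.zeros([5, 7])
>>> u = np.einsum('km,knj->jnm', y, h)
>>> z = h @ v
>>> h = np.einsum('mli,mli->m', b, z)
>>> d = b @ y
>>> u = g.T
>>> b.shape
(29, 7, 29)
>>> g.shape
(31, 5, 7)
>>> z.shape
(29, 7, 29)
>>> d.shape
(29, 7, 31)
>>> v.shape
(5, 29)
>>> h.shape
(29,)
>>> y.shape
(29, 31)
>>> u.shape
(7, 5, 31)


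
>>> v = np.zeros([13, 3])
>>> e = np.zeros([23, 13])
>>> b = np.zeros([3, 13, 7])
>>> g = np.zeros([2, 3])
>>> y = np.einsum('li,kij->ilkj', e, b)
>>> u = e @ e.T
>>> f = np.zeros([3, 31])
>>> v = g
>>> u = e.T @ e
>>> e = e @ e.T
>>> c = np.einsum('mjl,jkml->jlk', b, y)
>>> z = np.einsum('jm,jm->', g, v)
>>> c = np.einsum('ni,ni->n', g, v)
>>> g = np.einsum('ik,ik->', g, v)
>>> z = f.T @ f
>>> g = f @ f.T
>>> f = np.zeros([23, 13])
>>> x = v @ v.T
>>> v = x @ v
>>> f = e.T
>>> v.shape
(2, 3)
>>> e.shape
(23, 23)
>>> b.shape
(3, 13, 7)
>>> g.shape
(3, 3)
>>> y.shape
(13, 23, 3, 7)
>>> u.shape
(13, 13)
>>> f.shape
(23, 23)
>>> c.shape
(2,)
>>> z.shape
(31, 31)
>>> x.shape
(2, 2)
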